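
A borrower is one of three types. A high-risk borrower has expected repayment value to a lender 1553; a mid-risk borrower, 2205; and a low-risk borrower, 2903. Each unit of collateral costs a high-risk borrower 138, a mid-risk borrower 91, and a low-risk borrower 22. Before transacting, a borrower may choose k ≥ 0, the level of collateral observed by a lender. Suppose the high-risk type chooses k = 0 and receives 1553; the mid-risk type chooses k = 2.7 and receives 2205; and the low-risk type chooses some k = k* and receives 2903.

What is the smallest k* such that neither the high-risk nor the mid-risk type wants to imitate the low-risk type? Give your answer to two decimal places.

High-risk type (on-path payoff 1553) won't mimic when 1553 ≥ 2903 − 138·k*, i.e. k* ≥ 9.78.
Mid-risk type (on-path payoff 2205 − 91×2.7 = 1959.3) won't mimic when 1959.3 ≥ 2903 − 91·k*, i.e. k* ≥ 10.37.
Both must hold, so k* = max(9.78, 10.37) = 10.37. The mid-risk type's constraint binds.

10.37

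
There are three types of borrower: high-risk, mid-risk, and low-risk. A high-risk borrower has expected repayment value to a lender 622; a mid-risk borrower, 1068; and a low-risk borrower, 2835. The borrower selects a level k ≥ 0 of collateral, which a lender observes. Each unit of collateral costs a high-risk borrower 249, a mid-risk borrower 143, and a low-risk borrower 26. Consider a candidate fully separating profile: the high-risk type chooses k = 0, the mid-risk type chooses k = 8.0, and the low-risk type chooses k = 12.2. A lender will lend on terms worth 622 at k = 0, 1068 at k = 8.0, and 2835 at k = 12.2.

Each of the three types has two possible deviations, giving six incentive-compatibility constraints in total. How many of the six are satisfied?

4

Mid-risk (own payoff 1068 − 143×8.0 = -76): to k=0 gives 622 → profitable ✗; to k=12.2 gives 2835 − 143×12.2 = 1090.4 → profitable ✗.
Low-risk (own payoff 2835 − 26×12.2 = 2517.8): to k=0 gives 622 → no gain ✓; to k=8.0 gives 1068 − 26×8.0 = 860 → no gain ✓.
High-risk (own payoff 622): to k=8.0 gives 1068 − 249×8.0 = -924 → no gain ✓; to k=12.2 gives 2835 − 249×12.2 = -202.8 → no gain ✓.
4 of the 6 constraints hold; not an equilibrium.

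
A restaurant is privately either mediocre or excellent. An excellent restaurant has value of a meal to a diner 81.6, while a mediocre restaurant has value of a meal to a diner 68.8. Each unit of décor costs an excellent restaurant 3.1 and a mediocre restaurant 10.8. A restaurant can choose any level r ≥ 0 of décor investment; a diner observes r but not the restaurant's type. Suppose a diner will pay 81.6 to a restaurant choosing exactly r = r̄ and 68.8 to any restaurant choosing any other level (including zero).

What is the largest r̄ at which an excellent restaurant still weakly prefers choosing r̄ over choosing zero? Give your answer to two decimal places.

Choosing r̄ yields the excellent type 81.6 − 3.1·r̄; choosing zero yields 68.8.
The excellent type is indifferent at 81.6 − 3.1·r̄ = 68.8, i.e. r̄ = (81.6 − 68.8) / 3.1 ≈ 4.13.
For any r̄ above 4.13 the excellent type would rather pool at zero, so separation collapses.

4.13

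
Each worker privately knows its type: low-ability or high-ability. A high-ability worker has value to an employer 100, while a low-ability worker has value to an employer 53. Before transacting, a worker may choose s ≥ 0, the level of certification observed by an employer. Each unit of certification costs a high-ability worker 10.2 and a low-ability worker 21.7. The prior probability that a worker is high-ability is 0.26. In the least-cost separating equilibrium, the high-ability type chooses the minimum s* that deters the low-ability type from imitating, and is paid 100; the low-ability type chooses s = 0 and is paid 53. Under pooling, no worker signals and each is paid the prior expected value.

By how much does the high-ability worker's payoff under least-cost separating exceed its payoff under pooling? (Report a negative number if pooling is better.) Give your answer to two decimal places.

Least-cost separating signal: s* solves 53 = 100 − 21.7·s*, so s* = (100 − 53)/21.7 ≈ 2.1659.
High-ability type's separating payoff: 100 − 10.2 × s* = 100 − 10.2 × (100 − 53)/21.7 = 100 − 479.4/21.7 ≈ 77.9078.
Pooling payoff: 0.26 × 100 + 0.74 × 53 = 65.22.
Difference: 77.9078 − 65.22 = 12.6878, i.e. 12.69 to two decimal places.
The high-ability type prefers to separate.

12.69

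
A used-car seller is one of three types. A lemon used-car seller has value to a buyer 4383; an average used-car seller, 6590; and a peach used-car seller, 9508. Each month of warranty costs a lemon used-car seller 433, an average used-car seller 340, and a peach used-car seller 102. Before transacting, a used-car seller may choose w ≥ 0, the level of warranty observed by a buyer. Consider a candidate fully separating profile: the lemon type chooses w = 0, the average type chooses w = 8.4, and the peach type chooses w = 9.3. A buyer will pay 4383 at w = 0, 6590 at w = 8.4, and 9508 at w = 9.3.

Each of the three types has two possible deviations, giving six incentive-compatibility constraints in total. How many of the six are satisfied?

Average (own payoff 6590 − 340×8.4 = 3734): to w=0 gives 4383 → profitable ✗; to w=9.3 gives 9508 − 340×9.3 = 6346 → profitable ✗.
Lemon (own payoff 4383): to w=8.4 gives 6590 − 433×8.4 = 2952.8 → no gain ✓; to w=9.3 gives 9508 − 433×9.3 = 5481.1 → profitable ✗.
Peach (own payoff 9508 − 102×9.3 = 8559.4): to w=0 gives 4383 → no gain ✓; to w=8.4 gives 6590 − 102×8.4 = 5733.2 → no gain ✓.
3 of the 6 constraints hold; not an equilibrium.

3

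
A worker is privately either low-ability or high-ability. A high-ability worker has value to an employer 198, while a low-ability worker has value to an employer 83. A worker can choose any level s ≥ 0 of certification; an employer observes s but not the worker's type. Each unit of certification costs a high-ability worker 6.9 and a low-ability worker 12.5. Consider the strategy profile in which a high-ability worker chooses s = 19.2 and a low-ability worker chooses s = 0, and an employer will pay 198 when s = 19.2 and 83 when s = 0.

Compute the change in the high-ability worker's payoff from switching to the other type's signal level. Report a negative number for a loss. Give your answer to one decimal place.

Playing s = 19.2 the high-ability worker receives 198 − 6.9 × 19.2 = 65.52.
Deviating to s = 0 yields 83 instead.
Gain from deviating: 83 − 65.52 = 17.48, i.e. 17.5 to one decimal place.
The gain is positive, so the high-ability type's incentive-compatibility constraint is violated — this profile is not a separating equilibrium.

17.5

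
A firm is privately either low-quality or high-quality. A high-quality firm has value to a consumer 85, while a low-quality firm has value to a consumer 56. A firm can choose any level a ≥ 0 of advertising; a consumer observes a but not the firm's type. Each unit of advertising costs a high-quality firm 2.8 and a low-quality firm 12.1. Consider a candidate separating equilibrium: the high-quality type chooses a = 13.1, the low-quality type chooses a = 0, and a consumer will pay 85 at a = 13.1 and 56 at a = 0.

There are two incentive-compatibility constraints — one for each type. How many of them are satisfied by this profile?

1

Low-quality type: stay at 0 → 56; mimic → 85 − 12.1 × 13.1 = -73.51. IC holds (56 ≥ -73.51).
High-quality type: signal → 85 − 2.8 × 13.1 = 48.32; deviate to 0 → 56. IC fails (48.32 < 56).
1 of 2 constraints hold, so this profile is not an equilibrium.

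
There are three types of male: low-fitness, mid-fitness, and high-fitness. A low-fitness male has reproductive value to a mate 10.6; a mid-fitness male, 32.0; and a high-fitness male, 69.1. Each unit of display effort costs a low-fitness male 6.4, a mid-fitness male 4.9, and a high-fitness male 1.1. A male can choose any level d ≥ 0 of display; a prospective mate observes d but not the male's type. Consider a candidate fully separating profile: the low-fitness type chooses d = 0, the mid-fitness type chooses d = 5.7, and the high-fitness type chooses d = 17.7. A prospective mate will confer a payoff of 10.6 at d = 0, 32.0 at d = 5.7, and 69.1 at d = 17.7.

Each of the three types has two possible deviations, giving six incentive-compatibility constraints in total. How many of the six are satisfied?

5

High-fitness (own payoff 69.1 − 1.1×17.7 = 49.63): to d=0 gives 10.6 → no gain ✓; to d=5.7 gives 32.0 − 1.1×5.7 = 25.73 → no gain ✓.
Mid-fitness (own payoff 32.0 − 4.9×5.7 = 4.07): to d=0 gives 10.6 → profitable ✗; to d=17.7 gives 69.1 − 4.9×17.7 = -17.63 → no gain ✓.
Low-fitness (own payoff 10.6): to d=5.7 gives 32.0 − 6.4×5.7 = -4.48 → no gain ✓; to d=17.7 gives 69.1 − 6.4×17.7 = -44.18 → no gain ✓.
5 of the 6 constraints hold; not an equilibrium.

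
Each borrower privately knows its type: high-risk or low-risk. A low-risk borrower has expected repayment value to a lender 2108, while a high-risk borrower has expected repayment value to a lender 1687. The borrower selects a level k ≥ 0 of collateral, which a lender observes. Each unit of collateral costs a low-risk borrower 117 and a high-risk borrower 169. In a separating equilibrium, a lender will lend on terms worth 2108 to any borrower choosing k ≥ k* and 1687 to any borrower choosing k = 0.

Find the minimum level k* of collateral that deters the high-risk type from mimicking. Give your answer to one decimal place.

A high-risk borrower choosing k = 0 receives 1687.
Imitating at k* instead would pay 2108 at cost 169·k*, netting 2108 − 169·k*.
Indifference: 1687 = 2108 − 169·k*, so k* = (2108 − 1687) / 169 ≈ 2.5.
At k* the high-risk type's incentive constraint just binds; the low-risk type strictly prefers k* since its per-unit cost is lower.

2.5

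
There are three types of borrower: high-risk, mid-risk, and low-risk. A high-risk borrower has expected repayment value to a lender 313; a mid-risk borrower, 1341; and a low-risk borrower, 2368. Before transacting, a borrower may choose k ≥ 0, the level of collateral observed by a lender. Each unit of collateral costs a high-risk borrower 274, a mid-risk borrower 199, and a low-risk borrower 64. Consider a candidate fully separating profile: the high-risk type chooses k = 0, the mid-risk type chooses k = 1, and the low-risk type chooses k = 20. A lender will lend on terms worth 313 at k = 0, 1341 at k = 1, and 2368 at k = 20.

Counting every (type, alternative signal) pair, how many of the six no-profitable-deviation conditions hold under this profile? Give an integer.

High-risk (own payoff 313): to k=1 gives 1341 − 274×1 = 1067 → profitable ✗; to k=20 gives 2368 − 274×20 = -3112 → no gain ✓.
Mid-risk (own payoff 1341 − 199×1 = 1142): to k=0 gives 313 → no gain ✓; to k=20 gives 2368 − 199×20 = -1612 → no gain ✓.
Low-risk (own payoff 2368 − 64×20 = 1088): to k=0 gives 313 → no gain ✓; to k=1 gives 1341 − 64×1 = 1277 → profitable ✗.
4 of the 6 constraints hold; not an equilibrium.

4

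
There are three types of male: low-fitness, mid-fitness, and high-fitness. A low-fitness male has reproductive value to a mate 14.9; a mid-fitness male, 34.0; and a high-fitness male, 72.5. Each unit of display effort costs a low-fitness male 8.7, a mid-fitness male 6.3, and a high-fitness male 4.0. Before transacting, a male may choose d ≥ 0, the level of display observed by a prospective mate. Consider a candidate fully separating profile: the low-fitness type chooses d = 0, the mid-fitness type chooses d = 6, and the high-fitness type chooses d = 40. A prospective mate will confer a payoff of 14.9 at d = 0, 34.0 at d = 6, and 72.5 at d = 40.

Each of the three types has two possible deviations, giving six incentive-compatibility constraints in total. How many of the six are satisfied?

3

Low-fitness (own payoff 14.9): to d=6 gives 34.0 − 8.7×6 = -18.2 → no gain ✓; to d=40 gives 72.5 − 8.7×40 = -275.5 → no gain ✓.
Mid-fitness (own payoff 34.0 − 6.3×6 = -3.8): to d=0 gives 14.9 → profitable ✗; to d=40 gives 72.5 − 6.3×40 = -179.5 → no gain ✓.
High-fitness (own payoff 72.5 − 4.0×40 = -87.5): to d=0 gives 14.9 → profitable ✗; to d=6 gives 34.0 − 4.0×6 = 10 → profitable ✗.
3 of the 6 constraints hold; not an equilibrium.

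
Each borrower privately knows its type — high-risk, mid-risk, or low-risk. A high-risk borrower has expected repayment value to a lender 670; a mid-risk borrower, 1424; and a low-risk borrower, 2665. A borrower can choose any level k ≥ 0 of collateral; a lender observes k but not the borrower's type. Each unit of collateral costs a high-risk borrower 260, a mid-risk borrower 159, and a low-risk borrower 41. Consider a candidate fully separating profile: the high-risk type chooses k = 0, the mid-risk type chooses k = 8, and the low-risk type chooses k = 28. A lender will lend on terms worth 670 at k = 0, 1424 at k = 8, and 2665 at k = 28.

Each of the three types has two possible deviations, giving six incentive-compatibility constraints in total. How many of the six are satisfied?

Mid-risk (own payoff 1424 − 159×8 = 152): to k=0 gives 670 → profitable ✗; to k=28 gives 2665 − 159×28 = -1787 → no gain ✓.
Low-risk (own payoff 2665 − 41×28 = 1517): to k=0 gives 670 → no gain ✓; to k=8 gives 1424 − 41×8 = 1096 → no gain ✓.
High-risk (own payoff 670): to k=8 gives 1424 − 260×8 = -656 → no gain ✓; to k=28 gives 2665 − 260×28 = -4615 → no gain ✓.
5 of the 6 constraints hold; not an equilibrium.

5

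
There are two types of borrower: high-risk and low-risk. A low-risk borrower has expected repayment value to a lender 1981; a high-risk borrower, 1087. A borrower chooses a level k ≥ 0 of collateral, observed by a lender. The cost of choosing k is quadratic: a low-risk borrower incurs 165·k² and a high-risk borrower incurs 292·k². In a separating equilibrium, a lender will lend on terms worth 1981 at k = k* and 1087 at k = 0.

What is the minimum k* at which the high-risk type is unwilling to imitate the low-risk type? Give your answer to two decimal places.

The high-risk type at k = 0 receives 1087; imitating at k* yields 1981 − 292·k*².
Indifference: 1087 = 1981 − 292·k*², so k*² = (1981 − 1087) / 292 ≈ 3.0616.
k* = √3.0616 ≈ 1.75.

1.75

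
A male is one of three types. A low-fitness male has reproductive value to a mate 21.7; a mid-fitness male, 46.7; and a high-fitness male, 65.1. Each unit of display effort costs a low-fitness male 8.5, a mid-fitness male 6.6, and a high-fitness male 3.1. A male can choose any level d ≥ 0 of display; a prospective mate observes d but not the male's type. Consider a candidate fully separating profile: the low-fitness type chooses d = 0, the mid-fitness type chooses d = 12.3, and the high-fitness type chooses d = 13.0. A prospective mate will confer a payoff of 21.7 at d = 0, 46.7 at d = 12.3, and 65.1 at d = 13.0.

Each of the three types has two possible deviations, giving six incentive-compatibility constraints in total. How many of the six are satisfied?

4

Mid-fitness (own payoff 46.7 − 6.6×12.3 = -34.48): to d=0 gives 21.7 → profitable ✗; to d=13.0 gives 65.1 − 6.6×13.0 = -20.7 → profitable ✗.
Low-fitness (own payoff 21.7): to d=12.3 gives 46.7 − 8.5×12.3 = -57.85 → no gain ✓; to d=13.0 gives 65.1 − 8.5×13.0 = -45.4 → no gain ✓.
High-fitness (own payoff 65.1 − 3.1×13.0 = 24.8): to d=0 gives 21.7 → no gain ✓; to d=12.3 gives 46.7 − 3.1×12.3 = 8.57 → no gain ✓.
4 of the 6 constraints hold; not an equilibrium.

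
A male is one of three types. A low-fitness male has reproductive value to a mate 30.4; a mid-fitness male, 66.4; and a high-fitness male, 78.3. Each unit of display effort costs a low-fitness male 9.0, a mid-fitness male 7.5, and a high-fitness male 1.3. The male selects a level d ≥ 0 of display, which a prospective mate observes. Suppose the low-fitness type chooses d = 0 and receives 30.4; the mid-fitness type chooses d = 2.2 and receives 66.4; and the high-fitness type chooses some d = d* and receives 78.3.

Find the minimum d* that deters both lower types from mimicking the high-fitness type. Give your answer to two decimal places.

Low-fitness type (on-path payoff 30.4) won't mimic when 30.4 ≥ 78.3 − 9.0·d*, i.e. d* ≥ 5.32.
Mid-fitness type (on-path payoff 66.4 − 7.5×2.2 = 49.9) won't mimic when 49.9 ≥ 78.3 − 7.5·d*, i.e. d* ≥ 3.79.
Both must hold, so d* = max(5.32, 3.79) = 5.32. The low-fitness type's constraint binds.

5.32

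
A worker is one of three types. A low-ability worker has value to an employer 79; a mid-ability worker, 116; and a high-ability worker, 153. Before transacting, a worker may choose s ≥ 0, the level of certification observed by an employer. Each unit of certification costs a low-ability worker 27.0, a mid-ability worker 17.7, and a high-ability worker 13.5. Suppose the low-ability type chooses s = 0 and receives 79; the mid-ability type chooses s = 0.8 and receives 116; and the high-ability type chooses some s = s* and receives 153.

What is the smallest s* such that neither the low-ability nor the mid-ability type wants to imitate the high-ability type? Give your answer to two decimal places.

Mid-ability type (on-path payoff 116 − 17.7×0.8 = 101.84) won't mimic when 101.84 ≥ 153 − 17.7·s*, i.e. s* ≥ 2.89.
Low-ability type (on-path payoff 79) won't mimic when 79 ≥ 153 − 27.0·s*, i.e. s* ≥ 2.74.
Both must hold, so s* = max(2.74, 2.89) = 2.89. The mid-ability type's constraint binds.

2.89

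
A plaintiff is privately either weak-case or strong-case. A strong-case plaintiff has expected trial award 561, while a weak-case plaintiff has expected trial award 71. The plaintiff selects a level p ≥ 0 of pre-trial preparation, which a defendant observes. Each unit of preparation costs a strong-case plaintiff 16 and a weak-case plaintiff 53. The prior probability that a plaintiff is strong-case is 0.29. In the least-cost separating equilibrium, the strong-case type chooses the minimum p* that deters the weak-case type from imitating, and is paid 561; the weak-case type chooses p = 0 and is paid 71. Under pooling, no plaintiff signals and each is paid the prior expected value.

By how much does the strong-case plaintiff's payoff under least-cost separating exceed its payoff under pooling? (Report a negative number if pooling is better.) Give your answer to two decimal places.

199.98

Least-cost separating signal: p* solves 71 = 561 − 53·p*, so p* = (561 − 71)/53 ≈ 9.2453.
Strong-case type's separating payoff: 561 − 16 × p* = 561 − 16 × (561 − 71)/53 = 561 − 7840/53 ≈ 413.0755.
Pooling payoff: 0.29 × 561 + 0.71 × 71 = 213.1.
Difference: 413.0755 − 213.1 = 199.9755, i.e. 199.98 to two decimal places.
The strong-case type prefers to separate.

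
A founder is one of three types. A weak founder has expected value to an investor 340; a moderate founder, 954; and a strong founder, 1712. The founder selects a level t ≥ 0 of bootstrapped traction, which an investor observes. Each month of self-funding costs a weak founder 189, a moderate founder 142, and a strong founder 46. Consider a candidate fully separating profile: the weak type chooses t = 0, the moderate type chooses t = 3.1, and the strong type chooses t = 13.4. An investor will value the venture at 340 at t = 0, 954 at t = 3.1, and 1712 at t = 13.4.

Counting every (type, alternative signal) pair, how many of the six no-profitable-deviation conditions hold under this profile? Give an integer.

Weak (own payoff 340): to t=3.1 gives 954 − 189×3.1 = 368.1 → profitable ✗; to t=13.4 gives 1712 − 189×13.4 = -820.6 → no gain ✓.
Moderate (own payoff 954 − 142×3.1 = 513.8): to t=0 gives 340 → no gain ✓; to t=13.4 gives 1712 − 142×13.4 = -190.8 → no gain ✓.
Strong (own payoff 1712 − 46×13.4 = 1095.6): to t=0 gives 340 → no gain ✓; to t=3.1 gives 954 − 46×3.1 = 811.4 → no gain ✓.
5 of the 6 constraints hold; not an equilibrium.

5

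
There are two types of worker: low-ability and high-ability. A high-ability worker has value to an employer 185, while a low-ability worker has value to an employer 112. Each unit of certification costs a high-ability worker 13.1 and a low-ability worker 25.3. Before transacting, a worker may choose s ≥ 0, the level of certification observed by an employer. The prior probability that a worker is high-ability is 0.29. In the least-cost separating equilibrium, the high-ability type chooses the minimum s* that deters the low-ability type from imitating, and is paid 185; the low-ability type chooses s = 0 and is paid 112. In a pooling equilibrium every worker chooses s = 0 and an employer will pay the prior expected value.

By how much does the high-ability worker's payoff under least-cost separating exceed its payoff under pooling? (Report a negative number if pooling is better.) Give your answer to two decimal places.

Least-cost separating signal: s* solves 112 = 185 − 25.3·s*, so s* = (185 − 112)/25.3 ≈ 2.8854.
High-ability type's separating payoff: 185 − 13.1 × s* = 185 − 13.1 × (185 − 112)/25.3 = 185 − 956.3/25.3 ≈ 147.2016.
Pooling payoff: 0.29 × 185 + 0.71 × 112 = 133.17.
Difference: 147.2016 − 133.17 = 14.0316, i.e. 14.03 to two decimal places.
The high-ability type prefers to separate.

14.03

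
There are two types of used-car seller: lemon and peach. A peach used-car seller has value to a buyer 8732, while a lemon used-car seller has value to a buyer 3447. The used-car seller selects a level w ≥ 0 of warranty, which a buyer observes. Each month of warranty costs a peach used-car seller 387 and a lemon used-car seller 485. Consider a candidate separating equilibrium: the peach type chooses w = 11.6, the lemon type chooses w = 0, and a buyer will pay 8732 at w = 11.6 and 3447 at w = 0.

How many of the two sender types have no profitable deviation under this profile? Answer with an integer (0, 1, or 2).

Peach type: signal → 8732 − 387 × 11.6 = 4242.8; deviate to 0 → 3447. IC holds (4242.8 ≥ 3447).
Lemon type: stay at 0 → 3447; mimic → 8732 − 485 × 11.6 = 3106. IC holds (3447 ≥ 3106).
2 of 2 constraints hold, so this is a separating equilibrium.

2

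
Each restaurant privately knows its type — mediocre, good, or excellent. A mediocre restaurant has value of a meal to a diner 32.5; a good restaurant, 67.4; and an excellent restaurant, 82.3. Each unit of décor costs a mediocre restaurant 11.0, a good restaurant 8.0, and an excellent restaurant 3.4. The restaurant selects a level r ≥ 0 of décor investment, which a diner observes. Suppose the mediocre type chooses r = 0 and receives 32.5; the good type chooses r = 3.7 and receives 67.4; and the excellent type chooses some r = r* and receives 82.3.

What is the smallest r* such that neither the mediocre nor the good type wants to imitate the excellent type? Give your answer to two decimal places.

5.56

Mediocre type (on-path payoff 32.5) won't mimic when 32.5 ≥ 82.3 − 11.0·r*, i.e. r* ≥ 4.53.
Good type (on-path payoff 67.4 − 8.0×3.7 = 37.8) won't mimic when 37.8 ≥ 82.3 − 8.0·r*, i.e. r* ≥ 5.56.
Both must hold, so r* = max(4.53, 5.56) = 5.56. The good type's constraint binds.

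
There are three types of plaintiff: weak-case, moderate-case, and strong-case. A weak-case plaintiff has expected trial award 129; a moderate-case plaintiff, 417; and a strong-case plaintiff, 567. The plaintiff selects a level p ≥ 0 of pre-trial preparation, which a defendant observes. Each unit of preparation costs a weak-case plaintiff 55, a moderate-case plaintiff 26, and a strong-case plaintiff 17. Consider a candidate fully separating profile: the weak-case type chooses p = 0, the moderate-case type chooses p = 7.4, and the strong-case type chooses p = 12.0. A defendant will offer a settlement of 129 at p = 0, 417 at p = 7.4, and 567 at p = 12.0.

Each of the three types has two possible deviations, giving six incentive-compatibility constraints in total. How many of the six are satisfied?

5

Moderate-case (own payoff 417 − 26×7.4 = 224.6): to p=0 gives 129 → no gain ✓; to p=12.0 gives 567 − 26×12.0 = 255 → profitable ✗.
Weak-case (own payoff 129): to p=7.4 gives 417 − 55×7.4 = 10 → no gain ✓; to p=12.0 gives 567 − 55×12.0 = -93 → no gain ✓.
Strong-case (own payoff 567 − 17×12.0 = 363): to p=0 gives 129 → no gain ✓; to p=7.4 gives 417 − 17×7.4 = 291.2 → no gain ✓.
5 of the 6 constraints hold; not an equilibrium.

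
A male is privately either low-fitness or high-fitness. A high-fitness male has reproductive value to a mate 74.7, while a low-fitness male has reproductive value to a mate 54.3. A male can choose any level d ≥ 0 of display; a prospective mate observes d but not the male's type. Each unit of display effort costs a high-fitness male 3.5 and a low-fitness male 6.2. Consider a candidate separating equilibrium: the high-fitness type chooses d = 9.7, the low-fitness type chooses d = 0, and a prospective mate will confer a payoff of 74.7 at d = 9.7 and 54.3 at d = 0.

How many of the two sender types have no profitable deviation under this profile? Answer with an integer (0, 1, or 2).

Low-fitness type: stay at 0 → 54.3; mimic → 74.7 − 6.2 × 9.7 = 14.56. IC holds (54.3 ≥ 14.56).
High-fitness type: signal → 74.7 − 3.5 × 9.7 = 40.75; deviate to 0 → 54.3. IC fails (40.75 < 54.3).
1 of 2 constraints hold, so this profile is not an equilibrium.

1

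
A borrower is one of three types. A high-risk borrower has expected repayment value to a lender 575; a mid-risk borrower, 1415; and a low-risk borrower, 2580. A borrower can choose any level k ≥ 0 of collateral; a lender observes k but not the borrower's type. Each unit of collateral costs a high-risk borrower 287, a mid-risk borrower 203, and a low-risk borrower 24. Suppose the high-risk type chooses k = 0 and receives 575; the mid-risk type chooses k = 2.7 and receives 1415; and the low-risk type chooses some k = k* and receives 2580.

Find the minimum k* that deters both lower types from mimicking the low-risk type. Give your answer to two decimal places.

High-risk type (on-path payoff 575) won't mimic when 575 ≥ 2580 − 287·k*, i.e. k* ≥ 6.99.
Mid-risk type (on-path payoff 1415 − 203×2.7 = 866.9) won't mimic when 866.9 ≥ 2580 − 203·k*, i.e. k* ≥ 8.44.
Both must hold, so k* = max(6.99, 8.44) = 8.44. The mid-risk type's constraint binds.

8.44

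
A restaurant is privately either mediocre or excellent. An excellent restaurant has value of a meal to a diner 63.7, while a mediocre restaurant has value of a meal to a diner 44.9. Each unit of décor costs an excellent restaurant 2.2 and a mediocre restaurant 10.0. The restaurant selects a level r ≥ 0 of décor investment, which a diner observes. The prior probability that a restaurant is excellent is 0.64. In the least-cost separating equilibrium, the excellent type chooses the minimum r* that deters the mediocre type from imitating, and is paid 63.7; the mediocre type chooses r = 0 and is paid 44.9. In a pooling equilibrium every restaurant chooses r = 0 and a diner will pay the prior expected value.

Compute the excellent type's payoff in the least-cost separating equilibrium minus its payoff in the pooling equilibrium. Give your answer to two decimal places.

Least-cost separating signal: r* solves 44.9 = 63.7 − 10.0·r*, so r* = (63.7 − 44.9)/10.0 = 1.88.
Excellent type's separating payoff: 63.7 − 2.2 × r* = 63.7 − 2.2 × (63.7 − 44.9)/10.0 = 63.7 − 41.36/10.0 = 59.564.
Pooling payoff: 0.64 × 63.7 + 0.36 × 44.9 = 56.932.
Difference: 59.564 − 56.932 = 2.632, i.e. 2.63 to two decimal places.
The excellent type prefers to separate.

2.63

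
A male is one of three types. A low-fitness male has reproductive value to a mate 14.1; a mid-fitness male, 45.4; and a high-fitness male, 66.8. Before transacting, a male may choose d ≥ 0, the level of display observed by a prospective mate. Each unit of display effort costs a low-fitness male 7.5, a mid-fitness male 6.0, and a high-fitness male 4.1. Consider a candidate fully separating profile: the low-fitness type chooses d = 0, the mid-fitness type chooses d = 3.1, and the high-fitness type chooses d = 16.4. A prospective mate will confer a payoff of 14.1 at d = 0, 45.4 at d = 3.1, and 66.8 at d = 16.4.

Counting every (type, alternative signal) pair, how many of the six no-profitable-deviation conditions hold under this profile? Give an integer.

3

Low-fitness (own payoff 14.1): to d=3.1 gives 45.4 − 7.5×3.1 = 22.15 → profitable ✗; to d=16.4 gives 66.8 − 7.5×16.4 = -56.2 → no gain ✓.
High-fitness (own payoff 66.8 − 4.1×16.4 = -0.44): to d=0 gives 14.1 → profitable ✗; to d=3.1 gives 45.4 − 4.1×3.1 = 32.69 → profitable ✗.
Mid-fitness (own payoff 45.4 − 6.0×3.1 = 26.8): to d=0 gives 14.1 → no gain ✓; to d=16.4 gives 66.8 − 6.0×16.4 = -31.6 → no gain ✓.
3 of the 6 constraints hold; not an equilibrium.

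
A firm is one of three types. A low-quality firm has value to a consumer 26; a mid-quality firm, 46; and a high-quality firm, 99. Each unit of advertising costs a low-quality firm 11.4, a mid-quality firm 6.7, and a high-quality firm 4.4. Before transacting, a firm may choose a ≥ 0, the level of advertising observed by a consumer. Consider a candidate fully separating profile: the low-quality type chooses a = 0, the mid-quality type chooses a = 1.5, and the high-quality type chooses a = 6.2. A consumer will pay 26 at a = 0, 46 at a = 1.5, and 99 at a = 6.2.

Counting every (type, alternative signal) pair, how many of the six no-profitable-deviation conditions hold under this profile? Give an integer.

High-quality (own payoff 99 − 4.4×6.2 = 71.72): to a=0 gives 26 → no gain ✓; to a=1.5 gives 46 − 4.4×1.5 = 39.4 → no gain ✓.
Low-quality (own payoff 26): to a=1.5 gives 46 − 11.4×1.5 = 28.9 → profitable ✗; to a=6.2 gives 99 − 11.4×6.2 = 28.32 → profitable ✗.
Mid-quality (own payoff 46 − 6.7×1.5 = 35.95): to a=0 gives 26 → no gain ✓; to a=6.2 gives 99 − 6.7×6.2 = 57.46 → profitable ✗.
3 of the 6 constraints hold; not an equilibrium.

3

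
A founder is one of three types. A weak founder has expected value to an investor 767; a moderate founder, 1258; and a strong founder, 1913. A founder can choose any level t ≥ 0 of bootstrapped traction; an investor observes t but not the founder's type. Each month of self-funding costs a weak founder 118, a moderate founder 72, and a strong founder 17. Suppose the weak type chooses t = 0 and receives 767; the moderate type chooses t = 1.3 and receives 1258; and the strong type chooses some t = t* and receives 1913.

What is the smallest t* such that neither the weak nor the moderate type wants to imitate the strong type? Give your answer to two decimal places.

Moderate type (on-path payoff 1258 − 72×1.3 = 1164.4) won't mimic when 1164.4 ≥ 1913 − 72·t*, i.e. t* ≥ 10.40.
Weak type (on-path payoff 767) won't mimic when 767 ≥ 1913 − 118·t*, i.e. t* ≥ 9.71.
Both must hold, so t* = max(9.71, 10.40) = 10.40. The moderate type's constraint binds.

10.40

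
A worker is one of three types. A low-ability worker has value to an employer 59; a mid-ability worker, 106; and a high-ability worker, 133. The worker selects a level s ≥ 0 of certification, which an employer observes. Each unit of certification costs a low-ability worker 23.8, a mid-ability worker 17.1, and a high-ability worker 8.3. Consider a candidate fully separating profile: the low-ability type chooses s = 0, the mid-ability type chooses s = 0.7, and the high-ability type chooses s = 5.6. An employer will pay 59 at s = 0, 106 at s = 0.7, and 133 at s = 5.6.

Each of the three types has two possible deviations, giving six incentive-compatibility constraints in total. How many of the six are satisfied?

4

Low-ability (own payoff 59): to s=0.7 gives 106 − 23.8×0.7 = 89.34 → profitable ✗; to s=5.6 gives 133 − 23.8×5.6 = -0.28 → no gain ✓.
Mid-ability (own payoff 106 − 17.1×0.7 = 94.03): to s=0 gives 59 → no gain ✓; to s=5.6 gives 133 − 17.1×5.6 = 37.24 → no gain ✓.
High-ability (own payoff 133 − 8.3×5.6 = 86.52): to s=0 gives 59 → no gain ✓; to s=0.7 gives 106 − 8.3×0.7 = 100.19 → profitable ✗.
4 of the 6 constraints hold; not an equilibrium.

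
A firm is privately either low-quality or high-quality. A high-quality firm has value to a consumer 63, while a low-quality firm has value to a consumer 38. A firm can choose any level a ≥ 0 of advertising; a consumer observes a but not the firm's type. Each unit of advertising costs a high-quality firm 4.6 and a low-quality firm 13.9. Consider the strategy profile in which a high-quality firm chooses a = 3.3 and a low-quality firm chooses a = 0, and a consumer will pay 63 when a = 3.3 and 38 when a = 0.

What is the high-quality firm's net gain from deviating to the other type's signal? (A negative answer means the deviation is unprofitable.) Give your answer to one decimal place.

-9.8

Playing a = 3.3 the high-quality firm receives 63 − 4.6 × 3.3 = 47.82.
Deviating to a = 0 yields 38 instead.
Gain from deviating: 38 − 47.82 = -9.82, i.e. -9.8 to one decimal place.
The gain is negative, so the high-quality type's incentive-compatibility constraint is satisfied.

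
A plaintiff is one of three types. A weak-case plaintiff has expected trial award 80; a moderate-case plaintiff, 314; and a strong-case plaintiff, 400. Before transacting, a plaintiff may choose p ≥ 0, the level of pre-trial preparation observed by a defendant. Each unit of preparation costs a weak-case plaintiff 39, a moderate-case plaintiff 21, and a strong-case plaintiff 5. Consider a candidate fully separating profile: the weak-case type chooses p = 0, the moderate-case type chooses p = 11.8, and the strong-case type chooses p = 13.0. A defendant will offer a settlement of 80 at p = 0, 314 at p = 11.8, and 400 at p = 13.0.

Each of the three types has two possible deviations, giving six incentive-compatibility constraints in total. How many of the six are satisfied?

4

Moderate-case (own payoff 314 − 21×11.8 = 66.2): to p=0 gives 80 → profitable ✗; to p=13.0 gives 400 − 21×13.0 = 127 → profitable ✗.
Weak-case (own payoff 80): to p=11.8 gives 314 − 39×11.8 = -146.2 → no gain ✓; to p=13.0 gives 400 − 39×13.0 = -107 → no gain ✓.
Strong-case (own payoff 400 − 5×13.0 = 335): to p=0 gives 80 → no gain ✓; to p=11.8 gives 314 − 5×11.8 = 255 → no gain ✓.
4 of the 6 constraints hold; not an equilibrium.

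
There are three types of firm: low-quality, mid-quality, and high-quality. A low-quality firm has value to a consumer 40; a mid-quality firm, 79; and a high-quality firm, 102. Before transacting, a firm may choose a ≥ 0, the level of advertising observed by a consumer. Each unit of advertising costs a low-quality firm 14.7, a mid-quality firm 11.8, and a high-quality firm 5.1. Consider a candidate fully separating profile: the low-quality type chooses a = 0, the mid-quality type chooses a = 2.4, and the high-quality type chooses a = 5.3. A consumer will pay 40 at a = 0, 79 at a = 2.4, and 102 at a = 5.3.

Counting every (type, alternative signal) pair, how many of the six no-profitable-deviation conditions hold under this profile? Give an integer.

High-quality (own payoff 102 − 5.1×5.3 = 74.97): to a=0 gives 40 → no gain ✓; to a=2.4 gives 79 − 5.1×2.4 = 66.76 → no gain ✓.
Mid-quality (own payoff 79 − 11.8×2.4 = 50.68): to a=0 gives 40 → no gain ✓; to a=5.3 gives 102 − 11.8×5.3 = 39.46 → no gain ✓.
Low-quality (own payoff 40): to a=2.4 gives 79 − 14.7×2.4 = 43.72 → profitable ✗; to a=5.3 gives 102 − 14.7×5.3 = 24.09 → no gain ✓.
5 of the 6 constraints hold; not an equilibrium.

5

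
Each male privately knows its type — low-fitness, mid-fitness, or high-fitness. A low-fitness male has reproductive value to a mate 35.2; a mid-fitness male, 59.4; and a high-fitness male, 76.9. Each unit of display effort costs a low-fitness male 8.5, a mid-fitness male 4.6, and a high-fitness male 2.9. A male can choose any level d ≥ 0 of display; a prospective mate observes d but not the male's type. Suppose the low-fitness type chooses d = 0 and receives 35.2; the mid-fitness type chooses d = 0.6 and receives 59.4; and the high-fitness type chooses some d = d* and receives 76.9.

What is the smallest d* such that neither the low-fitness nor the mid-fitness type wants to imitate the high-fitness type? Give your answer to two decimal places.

Low-fitness type (on-path payoff 35.2) won't mimic when 35.2 ≥ 76.9 − 8.5·d*, i.e. d* ≥ 4.91.
Mid-fitness type (on-path payoff 59.4 − 4.6×0.6 = 56.64) won't mimic when 56.64 ≥ 76.9 − 4.6·d*, i.e. d* ≥ 4.40.
Both must hold, so d* = max(4.91, 4.40) = 4.91. The low-fitness type's constraint binds.

4.91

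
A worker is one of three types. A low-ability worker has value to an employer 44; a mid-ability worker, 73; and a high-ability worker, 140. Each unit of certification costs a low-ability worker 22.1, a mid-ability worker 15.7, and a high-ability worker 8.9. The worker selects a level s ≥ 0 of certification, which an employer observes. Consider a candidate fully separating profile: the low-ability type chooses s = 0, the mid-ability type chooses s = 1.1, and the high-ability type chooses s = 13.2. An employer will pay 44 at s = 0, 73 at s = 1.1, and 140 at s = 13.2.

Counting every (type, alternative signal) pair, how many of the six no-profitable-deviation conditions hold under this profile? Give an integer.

3

Low-ability (own payoff 44): to s=1.1 gives 73 − 22.1×1.1 = 48.69 → profitable ✗; to s=13.2 gives 140 − 22.1×13.2 = -151.72 → no gain ✓.
High-ability (own payoff 140 − 8.9×13.2 = 22.52): to s=0 gives 44 → profitable ✗; to s=1.1 gives 73 − 8.9×1.1 = 63.21 → profitable ✗.
Mid-ability (own payoff 73 − 15.7×1.1 = 55.73): to s=0 gives 44 → no gain ✓; to s=13.2 gives 140 − 15.7×13.2 = -67.24 → no gain ✓.
3 of the 6 constraints hold; not an equilibrium.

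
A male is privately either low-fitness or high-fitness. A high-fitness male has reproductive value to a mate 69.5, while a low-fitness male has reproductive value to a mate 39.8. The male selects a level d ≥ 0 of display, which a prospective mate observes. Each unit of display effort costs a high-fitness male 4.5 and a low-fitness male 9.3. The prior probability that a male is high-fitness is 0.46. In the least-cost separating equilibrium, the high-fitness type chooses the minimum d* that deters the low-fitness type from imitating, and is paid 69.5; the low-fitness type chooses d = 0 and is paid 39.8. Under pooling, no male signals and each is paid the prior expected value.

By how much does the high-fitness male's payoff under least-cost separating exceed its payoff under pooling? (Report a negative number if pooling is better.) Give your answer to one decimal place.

1.7

Least-cost separating signal: d* solves 39.8 = 69.5 − 9.3·d*, so d* = (69.5 − 39.8)/9.3 ≈ 3.1935.
High-fitness type's separating payoff: 69.5 − 4.5 × d* = 69.5 − 4.5 × (69.5 − 39.8)/9.3 = 69.5 − 133.65/9.3 ≈ 55.129.
Pooling payoff: 0.46 × 69.5 + 0.54 × 39.8 = 53.462.
Difference: 55.129 − 53.462 = 1.667, i.e. 1.7 to one decimal place.
The high-fitness type prefers to separate.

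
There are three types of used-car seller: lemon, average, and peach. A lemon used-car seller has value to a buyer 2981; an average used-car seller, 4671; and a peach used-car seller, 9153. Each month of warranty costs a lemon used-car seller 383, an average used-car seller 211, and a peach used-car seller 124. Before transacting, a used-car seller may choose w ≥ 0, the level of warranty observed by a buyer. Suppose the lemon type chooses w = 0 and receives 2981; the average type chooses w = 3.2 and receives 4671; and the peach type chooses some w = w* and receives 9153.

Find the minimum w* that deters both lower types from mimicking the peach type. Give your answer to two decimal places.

Average type (on-path payoff 4671 − 211×3.2 = 3995.8) won't mimic when 3995.8 ≥ 9153 − 211·w*, i.e. w* ≥ 24.44.
Lemon type (on-path payoff 2981) won't mimic when 2981 ≥ 9153 − 383·w*, i.e. w* ≥ 16.11.
Both must hold, so w* = max(16.11, 24.44) = 24.44. The average type's constraint binds.

24.44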